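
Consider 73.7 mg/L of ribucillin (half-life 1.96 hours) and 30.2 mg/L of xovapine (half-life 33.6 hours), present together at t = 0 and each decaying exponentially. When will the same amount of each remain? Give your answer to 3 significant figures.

2.68 hours

Set 73.7·(1/2)^(t/1.96) = 30.2·(1/2)^(t/33.6).
Taking log₂: log₂(73.7/30.2) = t·(1/1.96 − 1/33.6).
log₂(2.4404) = 1.2871; 1/1.96 − 1/33.6 = 0.48044.
t = 1.2871 / 0.48044 ≈ 2.679 hours.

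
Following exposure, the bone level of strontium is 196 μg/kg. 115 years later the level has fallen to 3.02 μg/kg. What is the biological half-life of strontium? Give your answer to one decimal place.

19.1 years

A/A₀ = 3.02/196 ≈ 0.015408.
n = log₂(64.901) ≈ 6.0202 half-lives elapsed in 115 years.
t½ = 115/6.0202 ≈ 19.102 years.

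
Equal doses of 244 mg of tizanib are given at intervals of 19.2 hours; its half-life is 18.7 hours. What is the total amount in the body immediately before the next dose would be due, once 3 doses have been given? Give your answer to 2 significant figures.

The 3 doses were given 57.6, 38.4, 19.2 hours ago.
Total = 244·(1/2)^(57.6/18.7) + 244·(1/2)^(38.4/18.7) + 244·(1/2)^(19.2/18.7)
      = 28.85 + 58.78 + 119.76 ≈ 207.39 mg.

210 mg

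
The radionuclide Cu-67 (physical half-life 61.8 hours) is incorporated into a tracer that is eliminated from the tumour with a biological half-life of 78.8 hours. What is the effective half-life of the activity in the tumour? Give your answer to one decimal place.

34.6 hours

1/t_eff = 1/t_phys + 1/t_biol = 1/61.8 + 1/78.8 = 0.028872 per hour.
t_eff = 61.8 × 78.8 / (61.8 + 78.8) ≈ 34.636 hours.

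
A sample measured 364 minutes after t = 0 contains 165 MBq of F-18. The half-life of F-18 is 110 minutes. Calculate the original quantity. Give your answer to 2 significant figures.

1600 MBq

Number of half-lives elapsed: n = 364/110 ≈ 3.3091.
A₀ = A × 2^n = 165 × 2^3.3091 = 165 × 9.9114 ≈ 1635.4 MBq.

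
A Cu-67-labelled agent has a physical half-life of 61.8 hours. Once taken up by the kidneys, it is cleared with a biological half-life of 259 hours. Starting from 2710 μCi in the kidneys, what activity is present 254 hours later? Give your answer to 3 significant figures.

1/t_eff = 1/t_phys + 1/t_biol = 1/61.8 + 1/259 = 0.020042 per hour.
t_eff = 61.8 × 259 / (61.8 + 259) ≈ 49.895 hours.
Remaining = 2710 × (1/2)^(254/49.895) = 2710 × (1/2)^5.0907 ≈ 79.526 μCi.

79.5 μCi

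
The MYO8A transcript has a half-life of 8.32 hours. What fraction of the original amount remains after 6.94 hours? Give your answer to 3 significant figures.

n = 6.94/8.32 ≈ 0.83413 half-lives.
Fraction remaining = (1/2)^0.83413 ≈ 0.56092.

0.561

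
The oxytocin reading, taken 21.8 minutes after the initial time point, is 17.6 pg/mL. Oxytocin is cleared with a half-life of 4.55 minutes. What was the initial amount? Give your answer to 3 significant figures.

Number of half-lives elapsed: n = 21.8/4.55 ≈ 4.7912.
A₀ = A × 2^n = 17.6 × 2^4.7912 = 17.6 × 27.688 ≈ 487.32 pg/mL.

487 pg/mL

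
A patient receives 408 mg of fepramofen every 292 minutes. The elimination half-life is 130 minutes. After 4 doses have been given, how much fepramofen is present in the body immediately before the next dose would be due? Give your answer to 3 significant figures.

109 mg

The 4 doses were given 1168, 876, 584, 292 minutes ago.
Total = 408·(1/2)^(1168/130) + 408·(1/2)^(876/130) + 408·(1/2)^(584/130) + 408·(1/2)^(292/130)
      = 0.80542 + 3.821 + 18.128 + 86 ≈ 108.75 mg.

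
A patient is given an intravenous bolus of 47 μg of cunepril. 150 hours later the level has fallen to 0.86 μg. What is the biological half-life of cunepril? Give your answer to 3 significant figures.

A/A₀ = 0.86/47 ≈ 0.018298.
n = log₂(54.651) ≈ 5.7722 half-lives elapsed in 150 hours.
t½ = 150/5.7722 ≈ 25.987 hours.

26.0 hours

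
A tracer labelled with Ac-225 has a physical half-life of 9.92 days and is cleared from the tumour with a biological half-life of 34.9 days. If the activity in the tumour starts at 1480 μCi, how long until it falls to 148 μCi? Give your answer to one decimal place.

1/t_eff = 1/t_phys + 1/t_biol = 1/9.92 + 1/34.9 = 0.12946 per day.
t_eff = 9.92 × 34.9 / (9.92 + 34.9) ≈ 7.7244 days.
n = log₂(1480/148) ≈ 3.3219; t = 3.3219 × 7.7244 ≈ 25.66 days.

25.7 days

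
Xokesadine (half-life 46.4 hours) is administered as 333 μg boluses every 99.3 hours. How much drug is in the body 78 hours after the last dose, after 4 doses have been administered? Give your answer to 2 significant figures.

The 4 doses were given 375.9, 276.6, 177.3, 78 hours ago.
Total = 333·(1/2)^(375.9/46.4) + 333·(1/2)^(276.6/46.4) + 333·(1/2)^(177.3/46.4) + 333·(1/2)^(78/46.4)
      = 1.2126 + 5.3449 + 23.56 + 103.85 ≈ 133.97 μg.

130 μg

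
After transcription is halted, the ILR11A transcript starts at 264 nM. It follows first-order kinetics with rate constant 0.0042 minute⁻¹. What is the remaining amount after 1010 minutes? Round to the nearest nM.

4 nM

t½ = ln 2 / λ = 0.69315 / 0.0042 ≈ 165.04 minutes.
Number of half-lives: n = 1010/165.04 ≈ 6.1199.
Remaining = 264 × (1/2)^6.1199 = 264 × 0.014379 ≈ 3.796 nM.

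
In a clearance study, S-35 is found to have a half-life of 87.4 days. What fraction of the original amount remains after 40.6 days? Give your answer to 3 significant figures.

n = 40.6/87.4 ≈ 0.46453 half-lives.
Fraction remaining = (1/2)^0.46453 ≈ 0.72471.

0.725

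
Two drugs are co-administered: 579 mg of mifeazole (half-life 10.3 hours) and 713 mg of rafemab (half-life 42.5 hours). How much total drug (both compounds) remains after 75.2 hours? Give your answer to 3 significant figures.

mifeazole: 579 × (1/2)^(75.2/10.3) = 579 × (1/2)^7.301 ≈ 3.6717 mg.
rafemab: 713 × (1/2)^(75.2/42.5) = 713 × (1/2)^1.7694 ≈ 209.14 mg.
Total = 3.6717 + 209.14 ≈ 212.81 mg.

213 mg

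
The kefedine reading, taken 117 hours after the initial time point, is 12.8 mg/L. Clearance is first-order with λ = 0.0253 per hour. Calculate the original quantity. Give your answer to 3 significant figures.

247 mg/L

t½ = ln 2 / λ = 0.69315 / 0.0253 ≈ 27.397 hours.
Number of half-lives elapsed: n = 117/27.397 ≈ 4.2705.
A₀ = A × 2^n = 12.8 × 2^4.2705 = 12.8 × 19.3 ≈ 247.04 mg/L.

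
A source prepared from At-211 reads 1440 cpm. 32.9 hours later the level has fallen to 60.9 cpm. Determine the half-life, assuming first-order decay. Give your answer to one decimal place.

A/A₀ = 60.9/1440 ≈ 0.042292.
n = log₂(23.645) ≈ 4.5635 half-lives elapsed in 32.9 hours.
t½ = 32.9/4.5635 ≈ 7.2094 hours.

7.2 hours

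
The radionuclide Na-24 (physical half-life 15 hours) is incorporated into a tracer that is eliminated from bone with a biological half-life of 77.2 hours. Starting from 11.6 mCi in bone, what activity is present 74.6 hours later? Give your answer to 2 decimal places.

0.19 mCi

1/t_eff = 1/t_phys + 1/t_biol = 1/15 + 1/77.2 = 0.07962 per hour.
t_eff = 15 × 77.2 / (15 + 77.2) ≈ 12.56 hours.
Remaining = 11.6 × (1/2)^(74.6/12.56) = 11.6 × (1/2)^5.9397 ≈ 0.18899 mCi.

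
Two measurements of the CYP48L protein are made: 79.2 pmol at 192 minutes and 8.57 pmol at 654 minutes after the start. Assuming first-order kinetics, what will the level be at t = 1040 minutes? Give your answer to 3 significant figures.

1.34 pmol

Over Δt = 654 − 192 = 462 minutes, the level fell by a factor of 79.2/8.57 ≈ 9.2415.
n = log₂(9.2415) ≈ 3.2081 half-lives, so t½ = 462/3.2081 ≈ 144.01 minutes.
From t = 654 to t = 1040: 8.57 × (1/2)^((1040−654)/144.01) ≈ 1.3369 pmol.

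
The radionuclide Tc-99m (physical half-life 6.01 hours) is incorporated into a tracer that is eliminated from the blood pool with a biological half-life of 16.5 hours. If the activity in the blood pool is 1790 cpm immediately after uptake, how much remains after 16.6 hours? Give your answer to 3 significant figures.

1/t_eff = 1/t_phys + 1/t_biol = 1/6.01 + 1/16.5 = 0.227 per hour.
t_eff = 6.01 × 16.5 / (6.01 + 16.5) ≈ 4.4054 hours.
Remaining = 1790 × (1/2)^(16.6/4.4054) = 1790 × (1/2)^3.7681 ≈ 131.38 cpm.

131 cpm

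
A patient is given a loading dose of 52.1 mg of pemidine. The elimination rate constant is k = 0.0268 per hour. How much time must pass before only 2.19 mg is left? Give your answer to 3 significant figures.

118 hours

t½ = ln 2 / k = 0.69315 / 0.0268 ≈ 25.864 hours.
Fraction remaining = 2.19/52.1 ≈ 0.042035.
n = log₂(52.1/2.19) = ln(23.79)/ln 2 ≈ 4.5723 half-lives.
t = n × t½ = 4.5723 × 25.864 ≈ 118.26 hours.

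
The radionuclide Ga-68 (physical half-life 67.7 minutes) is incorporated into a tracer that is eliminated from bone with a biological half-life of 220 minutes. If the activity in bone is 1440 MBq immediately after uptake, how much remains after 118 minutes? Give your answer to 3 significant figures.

1/t_eff = 1/t_phys + 1/t_biol = 1/67.7 + 1/220 = 0.019317 per minute.
t_eff = 67.7 × 220 / (67.7 + 220) ≈ 51.769 minutes.
Remaining = 1440 × (1/2)^(118/51.769) = 1440 × (1/2)^2.2793 ≈ 296.63 MBq.

297 MBq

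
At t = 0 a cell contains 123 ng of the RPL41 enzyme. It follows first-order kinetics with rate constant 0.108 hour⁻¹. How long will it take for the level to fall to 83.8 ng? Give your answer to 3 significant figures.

t½ = ln 2 / k = 0.69315 / 0.108 ≈ 6.418 hours.
Fraction remaining = 83.8/123 ≈ 0.6813.
n = log₂(123/83.8) = ln(1.4678)/ln 2 ≈ 0.55364 half-lives.
t = n × t½ = 0.55364 × 6.418 ≈ 3.5533 hours.

3.55 hours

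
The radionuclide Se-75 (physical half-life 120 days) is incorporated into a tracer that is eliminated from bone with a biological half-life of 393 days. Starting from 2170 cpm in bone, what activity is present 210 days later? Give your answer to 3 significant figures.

445 cpm

1/t_eff = 1/t_phys + 1/t_biol = 1/120 + 1/393 = 0.010878 per day.
t_eff = 120 × 393 / (120 + 393) ≈ 91.93 days.
Remaining = 2170 × (1/2)^(210/91.93) = 2170 × (1/2)^2.2844 ≈ 445.45 cpm.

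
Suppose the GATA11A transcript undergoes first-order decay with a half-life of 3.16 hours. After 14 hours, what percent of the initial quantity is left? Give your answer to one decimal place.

n = 14/3.16 ≈ 4.4304 half-lives.
Fraction remaining = (1/2)^4.4304 ≈ 0.046379, i.e. 4.6379%.

4.6%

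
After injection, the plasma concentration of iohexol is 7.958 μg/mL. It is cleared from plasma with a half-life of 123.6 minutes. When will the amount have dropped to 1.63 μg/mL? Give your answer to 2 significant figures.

280 minutes

Fraction remaining = 1.63/7.958 ≈ 0.20483.
n = log₂(7.958/1.63) = ln(4.8822)/ln 2 ≈ 2.2875 half-lives.
t = n × t½ = 2.2875 × 123.6 ≈ 282.74 minutes.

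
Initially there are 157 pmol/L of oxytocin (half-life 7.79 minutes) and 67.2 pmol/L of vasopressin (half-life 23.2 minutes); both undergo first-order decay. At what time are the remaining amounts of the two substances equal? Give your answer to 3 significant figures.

14.4 minutes

Set 157·(1/2)^(t/7.79) = 67.2·(1/2)^(t/23.2).
Taking log₂: log₂(157/67.2) = t·(1/7.79 − 1/23.2).
log₂(2.3363) = 1.2242; 1/7.79 − 1/23.2 = 0.085266.
t = 1.2242 / 0.085266 ≈ 14.358 minutes.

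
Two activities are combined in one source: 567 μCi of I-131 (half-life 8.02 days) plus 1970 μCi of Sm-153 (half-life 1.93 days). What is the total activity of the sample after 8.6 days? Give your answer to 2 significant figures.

I-131: 567 × (1/2)^(8.6/8.02) = 567 × (1/2)^1.0723 ≈ 269.64 μCi.
Sm-153: 1970 × (1/2)^(8.6/1.93) = 1970 × (1/2)^4.456 ≈ 89.761 μCi.
Total = 269.64 + 89.761 ≈ 359.4 μCi.

360 μCi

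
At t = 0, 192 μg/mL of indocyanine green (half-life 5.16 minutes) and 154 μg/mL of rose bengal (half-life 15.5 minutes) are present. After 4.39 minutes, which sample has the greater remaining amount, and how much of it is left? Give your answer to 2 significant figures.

indocyanine green: 192 × (1/2)^0.85078 ≈ 106.46 μg/mL.
rose bengal: 154 × (1/2)^0.28323 ≈ 126.55 μg/mL.
Rose bengal has more remaining, at ≈ 126.55 μg/mL.

rose bengal, 130 μg/mL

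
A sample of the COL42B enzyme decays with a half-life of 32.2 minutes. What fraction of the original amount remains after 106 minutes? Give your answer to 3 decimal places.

n = 106/32.2 ≈ 3.2919 half-lives.
Fraction remaining = (1/2)^3.2919 ≈ 0.1021.

0.102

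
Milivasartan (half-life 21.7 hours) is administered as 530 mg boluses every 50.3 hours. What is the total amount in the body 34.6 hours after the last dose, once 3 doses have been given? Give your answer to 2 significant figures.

The 3 doses were given 135.2, 84.9, 34.6 hours ago.
Total = 530·(1/2)^(135.2/21.7) + 530·(1/2)^(84.9/21.7) + 530·(1/2)^(34.6/21.7)
      = 7.0589 + 35.198 + 175.51 ≈ 217.76 mg.

220 mg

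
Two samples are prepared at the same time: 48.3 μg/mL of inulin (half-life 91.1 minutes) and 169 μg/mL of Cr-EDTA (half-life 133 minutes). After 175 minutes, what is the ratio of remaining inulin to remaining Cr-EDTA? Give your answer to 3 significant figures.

0.188

inulin: 48.3 × (1/2)^(175/91.1) = 48.3 × (1/2)^1.921 ≈ 12.755 μg/mL.
Cr-EDTA: 169 × (1/2)^(175/133) = 169 × (1/2)^1.3158 ≈ 67.888 μg/mL.
Ratio ≈ 12.755 / 67.888 ≈ 0.18788.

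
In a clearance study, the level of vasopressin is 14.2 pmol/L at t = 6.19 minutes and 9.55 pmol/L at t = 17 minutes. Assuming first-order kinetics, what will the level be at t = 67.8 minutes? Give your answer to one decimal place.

1.5 pmol/L

Over Δt = 17 − 6.19 = 10.81 minutes, the level fell by a factor of 14.2/9.55 ≈ 1.4869.
n = log₂(1.4869) ≈ 0.57232 half-lives, so t½ = 10.81/0.57232 ≈ 18.888 minutes.
From t = 17 to t = 67.8: 9.55 × (1/2)^((67.8−17)/18.888) ≈ 1.4804 pmol/L.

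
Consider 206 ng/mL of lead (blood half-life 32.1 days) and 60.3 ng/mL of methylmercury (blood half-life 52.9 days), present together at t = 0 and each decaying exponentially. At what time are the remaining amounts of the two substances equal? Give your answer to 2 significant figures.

140 days

Set 206·(1/2)^(t/32.1) = 60.3·(1/2)^(t/52.9).
Taking log₂: log₂(206/60.3) = t·(1/32.1 − 1/52.9).
log₂(3.4163) = 1.7724; 1/32.1 − 1/52.9 = 0.012249.
t = 1.7724 / 0.012249 ≈ 144.7 days.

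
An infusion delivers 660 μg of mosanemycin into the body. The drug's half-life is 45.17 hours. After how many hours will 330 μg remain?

330/660 = 1/2, so 1 half-life has elapsed.
t = 1 × 45.17 = 45.17 hours.

45.17 hours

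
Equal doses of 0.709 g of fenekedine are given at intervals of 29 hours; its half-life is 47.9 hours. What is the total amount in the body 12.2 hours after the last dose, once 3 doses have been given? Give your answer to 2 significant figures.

1.2 g

The 3 doses were given 70.2, 41.2, 12.2 hours ago.
Total = 0.709·(1/2)^(70.2/47.9) + 0.709·(1/2)^(41.2/47.9) + 0.709·(1/2)^(12.2/47.9)
      = 0.25673 + 0.39059 + 0.59426 ≈ 1.2416 g.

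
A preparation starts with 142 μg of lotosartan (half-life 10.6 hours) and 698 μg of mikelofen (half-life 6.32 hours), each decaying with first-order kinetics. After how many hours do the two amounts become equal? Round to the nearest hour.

Set 142·(1/2)^(t/10.6) = 698·(1/2)^(t/6.32).
Taking log₂: log₂(142/698) = t·(1/10.6 − 1/6.32).
log₂(0.20344) = -2.2973; 1/10.6 − 1/6.32 = -0.063888.
t = -2.2973 / -0.063888 ≈ 35.959 hours.

36 hours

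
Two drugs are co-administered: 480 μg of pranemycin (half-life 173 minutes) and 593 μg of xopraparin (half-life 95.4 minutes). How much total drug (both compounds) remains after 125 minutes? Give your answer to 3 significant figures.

pranemycin: 480 × (1/2)^(125/173) = 480 × (1/2)^0.72254 ≈ 290.89 μg.
xopraparin: 593 × (1/2)^(125/95.4) = 593 × (1/2)^1.3103 ≈ 239.12 μg.
Total = 290.89 + 239.12 ≈ 530.02 μg.

530 μg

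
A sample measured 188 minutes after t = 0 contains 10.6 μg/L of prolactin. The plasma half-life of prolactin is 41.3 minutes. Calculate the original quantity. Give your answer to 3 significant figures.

Number of half-lives elapsed: n = 188/41.3 ≈ 4.5521.
A₀ = A × 2^n = 10.6 × 2^4.5521 = 10.6 × 23.459 ≈ 248.66 μg/L.

249 μg/L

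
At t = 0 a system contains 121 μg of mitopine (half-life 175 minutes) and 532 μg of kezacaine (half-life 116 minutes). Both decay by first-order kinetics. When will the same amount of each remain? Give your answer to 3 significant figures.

Set 121·(1/2)^(t/175) = 532·(1/2)^(t/116).
Taking log₂: log₂(121/532) = t·(1/175 − 1/116).
log₂(0.22744) = -2.1364; 1/175 − 1/116 = -0.0029064.
t = -2.1364 / -0.0029064 ≈ 735.07 minutes.

735 minutes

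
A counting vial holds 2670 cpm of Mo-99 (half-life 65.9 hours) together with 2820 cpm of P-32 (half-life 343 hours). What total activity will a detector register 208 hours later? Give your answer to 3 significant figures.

Mo-99: 2670 × (1/2)^(208/65.9) = 2670 × (1/2)^3.1563 ≈ 299.48 cpm.
P-32: 2820 × (1/2)^(208/343) = 2820 × (1/2)^0.60641 ≈ 1852.3 cpm.
Total = 299.48 + 1852.3 ≈ 2151.7 cpm.

2150 cpm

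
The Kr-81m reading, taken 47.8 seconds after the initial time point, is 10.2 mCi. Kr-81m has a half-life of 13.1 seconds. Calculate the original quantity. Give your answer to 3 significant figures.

128 mCi

Number of half-lives elapsed: n = 47.8/13.1 ≈ 3.6489.
A₀ = A × 2^n = 10.2 × 2^3.6489 = 10.2 × 12.543 ≈ 127.94 mCi.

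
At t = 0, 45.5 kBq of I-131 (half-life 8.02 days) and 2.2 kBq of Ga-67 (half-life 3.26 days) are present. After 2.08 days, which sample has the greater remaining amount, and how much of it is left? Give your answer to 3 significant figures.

I-131, 38.0 kBq

I-131: 45.5 × (1/2)^0.25935 ≈ 38.014 kBq.
Ga-67: 2.2 × (1/2)^0.63804 ≈ 1.4137 kBq.
I-131 has more remaining, at ≈ 38.014 kBq.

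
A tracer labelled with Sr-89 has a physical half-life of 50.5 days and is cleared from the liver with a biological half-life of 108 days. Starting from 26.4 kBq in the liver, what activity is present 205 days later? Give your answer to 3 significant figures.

1/t_eff = 1/t_phys + 1/t_biol = 1/50.5 + 1/108 = 0.029061 per day.
t_eff = 50.5 × 108 / (50.5 + 108) ≈ 34.41 days.
Remaining = 26.4 × (1/2)^(205/34.41) = 26.4 × (1/2)^5.9576 ≈ 0.42482 kBq.

0.425 kBq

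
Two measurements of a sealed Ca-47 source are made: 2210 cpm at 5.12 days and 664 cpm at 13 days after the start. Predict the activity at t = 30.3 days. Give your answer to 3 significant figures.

Over Δt = 13 − 5.12 = 7.88 days, the level fell by a factor of 2210/664 ≈ 3.3283.
n = log₂(3.3283) ≈ 1.7348 half-lives, so t½ = 7.88/1.7348 ≈ 4.5423 days.
From t = 13 to t = 30.3: 664 × (1/2)^((30.3−13)/4.5423) ≈ 47.387 cpm.

47.4 cpm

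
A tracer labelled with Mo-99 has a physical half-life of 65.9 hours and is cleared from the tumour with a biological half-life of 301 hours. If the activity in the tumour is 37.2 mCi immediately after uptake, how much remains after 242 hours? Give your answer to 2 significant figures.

1/t_eff = 1/t_phys + 1/t_biol = 1/65.9 + 1/301 = 0.018497 per hour.
t_eff = 65.9 × 301 / (65.9 + 301) ≈ 54.064 hours.
Remaining = 37.2 × (1/2)^(242/54.064) = 37.2 × (1/2)^4.4762 ≈ 1.6713 mCi.

1.7 mCi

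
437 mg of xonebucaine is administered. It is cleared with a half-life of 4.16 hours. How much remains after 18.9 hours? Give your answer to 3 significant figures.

18.7 mg

Number of half-lives: n = 18.9/4.16 ≈ 4.5433.
Remaining = 437 × (1/2)^4.5433 = 437 × 0.042888 ≈ 18.742 mg.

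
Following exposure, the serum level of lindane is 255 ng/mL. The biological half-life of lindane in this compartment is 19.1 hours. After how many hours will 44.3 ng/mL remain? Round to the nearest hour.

Fraction remaining = 44.3/255 ≈ 0.17373.
n = log₂(255/44.3) = ln(5.7562)/ln 2 ≈ 2.5251 half-lives.
t = n × t½ = 2.5251 × 19.1 ≈ 48.23 hours.

48 hours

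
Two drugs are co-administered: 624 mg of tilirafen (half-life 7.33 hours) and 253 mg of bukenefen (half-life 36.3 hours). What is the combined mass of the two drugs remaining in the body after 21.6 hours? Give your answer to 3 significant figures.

248 mg

tilirafen: 624 × (1/2)^(21.6/7.33) = 624 × (1/2)^2.9468 ≈ 80.93 mg.
bukenefen: 253 × (1/2)^(21.6/36.3) = 253 × (1/2)^0.59504 ≈ 167.49 mg.
Total = 80.93 + 167.49 ≈ 248.42 mg.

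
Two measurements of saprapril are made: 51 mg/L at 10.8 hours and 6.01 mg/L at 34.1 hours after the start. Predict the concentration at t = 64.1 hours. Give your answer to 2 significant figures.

Over Δt = 34.1 − 10.8 = 23.3 hours, the level fell by a factor of 51/6.01 ≈ 8.4859.
n = log₂(8.4859) ≈ 3.0851 half-lives, so t½ = 23.3/3.0851 ≈ 7.5525 hours.
From t = 34.1 to t = 64.1: 6.01 × (1/2)^((64.1−34.1)/7.5525) ≈ 0.38294 mg/L.

0.38 mg/L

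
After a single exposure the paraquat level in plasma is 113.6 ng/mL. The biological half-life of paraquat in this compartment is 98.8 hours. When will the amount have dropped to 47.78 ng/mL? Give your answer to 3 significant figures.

Fraction remaining = 47.78/113.6 ≈ 0.4206.
n = log₂(113.6/47.78) = ln(2.3776)/ln 2 ≈ 1.2495 half-lives.
t = n × t½ = 1.2495 × 98.8 ≈ 123.45 hours.

123 hours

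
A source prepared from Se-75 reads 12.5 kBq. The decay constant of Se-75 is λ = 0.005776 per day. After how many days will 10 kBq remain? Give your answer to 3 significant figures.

38.6 days

t½ = ln 2 / λ = 0.69315 / 0.005776 ≈ 120 days.
Fraction remaining = 10/12.5 ≈ 0.8.
n = log₂(12.5/10) = ln(1.25)/ln 2 ≈ 0.32193 half-lives.
t = n × t½ = 0.32193 × 120 ≈ 38.633 days.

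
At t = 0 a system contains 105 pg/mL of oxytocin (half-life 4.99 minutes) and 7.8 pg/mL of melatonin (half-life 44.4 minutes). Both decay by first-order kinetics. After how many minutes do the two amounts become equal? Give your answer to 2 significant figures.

21 minutes

Set 105·(1/2)^(t/4.99) = 7.8·(1/2)^(t/44.4).
Taking log₂: log₂(105/7.8) = t·(1/4.99 − 1/44.4).
log₂(13.462) = 3.7508; 1/4.99 − 1/44.4 = 0.17788.
t = 3.7508 / 0.17788 ≈ 21.086 minutes.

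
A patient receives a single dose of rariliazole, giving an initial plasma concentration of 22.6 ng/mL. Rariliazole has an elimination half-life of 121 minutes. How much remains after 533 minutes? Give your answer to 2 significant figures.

Number of half-lives: n = 533/121 ≈ 4.405.
Remaining = 22.6 × (1/2)^4.405 = 22.6 × 0.047204 ≈ 1.0668 ng/mL.

1.1 ng/mL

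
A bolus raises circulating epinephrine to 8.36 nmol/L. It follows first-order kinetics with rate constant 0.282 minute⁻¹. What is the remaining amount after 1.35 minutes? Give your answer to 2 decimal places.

5.71 nmol/L

t½ = ln 2 / k = 0.69315 / 0.282 ≈ 2.458 minutes.
Number of half-lives: n = 1.35/2.458 ≈ 0.54923.
Remaining = 8.36 × (1/2)^0.54923 = 8.36 × 0.68338 ≈ 5.7131 nmol/L.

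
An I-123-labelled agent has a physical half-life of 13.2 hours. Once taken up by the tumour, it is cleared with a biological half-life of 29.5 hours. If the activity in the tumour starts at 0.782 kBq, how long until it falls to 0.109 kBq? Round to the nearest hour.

26 hours

1/t_eff = 1/t_phys + 1/t_biol = 1/13.2 + 1/29.5 = 0.10966 per hour.
t_eff = 13.2 × 29.5 / (13.2 + 29.5) ≈ 9.1194 hours.
n = log₂(0.782/0.109) ≈ 2.8428; t = 2.8428 × 9.1194 ≈ 25.925 hours.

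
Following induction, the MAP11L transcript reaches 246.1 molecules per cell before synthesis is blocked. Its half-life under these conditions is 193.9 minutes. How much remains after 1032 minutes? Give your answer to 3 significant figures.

Number of half-lives: n = 1032/193.9 ≈ 5.3223.
Remaining = 246.1 × (1/2)^5.3223 = 246.1 × 0.024993 ≈ 6.1508 molecules per cell.

6.15 molecules per cell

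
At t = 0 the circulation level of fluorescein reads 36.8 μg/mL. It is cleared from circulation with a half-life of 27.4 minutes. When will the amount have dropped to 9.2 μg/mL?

54.8 minutes

9.2/36.8 = 1/4, so 2 half-lives have elapsed.
t = 2 × 27.4 = 54.8 minutes.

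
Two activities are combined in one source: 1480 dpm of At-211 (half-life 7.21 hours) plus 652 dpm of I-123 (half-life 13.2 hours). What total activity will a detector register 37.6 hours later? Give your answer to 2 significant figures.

At-211: 1480 × (1/2)^(37.6/7.21) = 1480 × (1/2)^5.215 ≈ 39.847 dpm.
I-123: 652 × (1/2)^(37.6/13.2) = 652 × (1/2)^2.8485 ≈ 90.525 dpm.
Total = 39.847 + 90.525 ≈ 130.37 dpm.

130 dpm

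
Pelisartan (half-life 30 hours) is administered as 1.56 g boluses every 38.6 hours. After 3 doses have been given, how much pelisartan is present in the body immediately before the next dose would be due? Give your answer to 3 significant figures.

The 3 doses were given 115.8, 77.2, 38.6 hours ago.
Total = 1.56·(1/2)^(115.8/30) + 1.56·(1/2)^(77.2/30) + 1.56·(1/2)^(38.6/30)
      = 0.10744 + 0.2621 + 0.63944 ≈ 1.009 g.

1.01 g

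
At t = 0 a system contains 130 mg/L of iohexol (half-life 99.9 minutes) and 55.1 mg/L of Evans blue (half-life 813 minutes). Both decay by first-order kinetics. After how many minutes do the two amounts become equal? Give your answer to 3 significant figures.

141 minutes

Set 130·(1/2)^(t/99.9) = 55.1·(1/2)^(t/813).
Taking log₂: log₂(130/55.1) = t·(1/99.9 − 1/813).
log₂(2.3593) = 1.2384; 1/99.9 − 1/813 = 0.00878.
t = 1.2384 / 0.00878 ≈ 141.05 minutes.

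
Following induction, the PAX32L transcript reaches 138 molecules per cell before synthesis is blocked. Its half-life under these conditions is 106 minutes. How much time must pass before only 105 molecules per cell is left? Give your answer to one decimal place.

41.8 minutes

Fraction remaining = 105/138 ≈ 0.76087.
n = log₂(138/105) = ln(1.3143)/ln 2 ≈ 0.39428 half-lives.
t = n × t½ = 0.39428 × 106 ≈ 41.794 minutes.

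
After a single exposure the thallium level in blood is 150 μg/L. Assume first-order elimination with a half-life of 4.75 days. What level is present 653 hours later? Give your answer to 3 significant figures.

Convert the elapsed time: 653 hours = 27.2083 days.
Number of half-lives: n = 27.2083/4.75 ≈ 5.7281.
Remaining = 150 × (1/2)^5.7281 = 150 × 0.018866 ≈ 2.8299 μg/L.

2.83 μg/L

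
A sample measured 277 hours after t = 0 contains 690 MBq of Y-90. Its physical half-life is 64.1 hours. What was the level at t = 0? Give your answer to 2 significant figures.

Number of half-lives elapsed: n = 277/64.1 ≈ 4.3214.
A₀ = A × 2^n = 690 × 2^4.3214 = 690 × 19.992 ≈ 13795 MBq.

14000 MBq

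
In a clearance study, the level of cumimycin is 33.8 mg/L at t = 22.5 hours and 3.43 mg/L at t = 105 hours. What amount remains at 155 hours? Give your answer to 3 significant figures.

Over Δt = 105 − 22.5 = 82.5 hours, the level fell by a factor of 33.8/3.43 ≈ 9.8542.
n = log₂(9.8542) ≈ 3.3007 half-lives, so t½ = 82.5/3.3007 ≈ 24.994 hours.
From t = 105 to t = 155: 3.43 × (1/2)^((155−105)/24.994) ≈ 0.85723 mg/L.

0.857 mg/L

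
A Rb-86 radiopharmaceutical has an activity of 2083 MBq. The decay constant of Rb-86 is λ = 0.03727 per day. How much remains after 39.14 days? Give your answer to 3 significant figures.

t½ = ln 2 / λ = 0.69315 / 0.03727 ≈ 18.598 days.
Number of half-lives: n = 39.14/18.598 ≈ 2.1045.
Remaining = 2083 × (1/2)^2.1045 = 2083 × 0.23253 ≈ 484.35 MBq.

484 MBq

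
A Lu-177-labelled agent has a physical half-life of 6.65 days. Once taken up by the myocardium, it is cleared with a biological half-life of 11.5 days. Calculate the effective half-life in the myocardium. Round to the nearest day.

1/t_eff = 1/t_phys + 1/t_biol = 1/6.65 + 1/11.5 = 0.23733 per day.
t_eff = 6.65 × 11.5 / (6.65 + 11.5) ≈ 4.2135 days.

4 days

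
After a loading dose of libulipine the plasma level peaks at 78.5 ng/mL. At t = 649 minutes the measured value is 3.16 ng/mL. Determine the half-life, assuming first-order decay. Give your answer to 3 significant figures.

140 minutes

A/A₀ = 3.16/78.5 ≈ 0.040255.
n = log₂(24.842) ≈ 4.6347 half-lives elapsed in 649 minutes.
t½ = 649/4.6347 ≈ 140.03 minutes.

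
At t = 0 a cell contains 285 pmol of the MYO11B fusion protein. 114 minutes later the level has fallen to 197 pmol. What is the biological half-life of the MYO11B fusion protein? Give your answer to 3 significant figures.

214 minutes

A/A₀ = 197/285 ≈ 0.69123.
n = log₂(1.4467) ≈ 0.53277 half-lives elapsed in 114 minutes.
t½ = 114/0.53277 ≈ 213.98 minutes.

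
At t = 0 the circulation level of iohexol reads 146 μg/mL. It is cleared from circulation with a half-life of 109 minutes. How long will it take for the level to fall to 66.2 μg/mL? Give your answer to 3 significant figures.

Fraction remaining = 66.2/146 ≈ 0.45342.
n = log₂(146/66.2) = ln(2.2054)/ln 2 ≈ 1.1411 half-lives.
t = n × t½ = 1.1411 × 109 ≈ 124.38 minutes.

124 minutes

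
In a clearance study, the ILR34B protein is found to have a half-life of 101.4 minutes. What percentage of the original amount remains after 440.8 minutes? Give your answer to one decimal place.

4.9%

n = 440.8/101.4 ≈ 4.3471 half-lives.
Fraction remaining = (1/2)^4.3471 ≈ 0.049134, i.e. 4.9134%.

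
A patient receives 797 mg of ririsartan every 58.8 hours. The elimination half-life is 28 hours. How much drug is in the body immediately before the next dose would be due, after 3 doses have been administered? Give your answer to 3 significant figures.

The 3 doses were given 176.4, 117.6, 58.8 hours ago.
Total = 797·(1/2)^(176.4/28) + 797·(1/2)^(117.6/28) + 797·(1/2)^(58.8/28)
      = 10.115 + 43.364 + 185.91 ≈ 239.39 mg.

239 mg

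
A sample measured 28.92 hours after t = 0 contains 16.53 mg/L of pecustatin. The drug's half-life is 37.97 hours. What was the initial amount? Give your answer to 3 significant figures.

28.0 mg/L

Number of half-lives elapsed: n = 28.92/37.97 ≈ 0.76165.
A₀ = A × 2^n = 16.53 × 2^0.76165 = 16.53 × 1.6954 ≈ 28.026 mg/L.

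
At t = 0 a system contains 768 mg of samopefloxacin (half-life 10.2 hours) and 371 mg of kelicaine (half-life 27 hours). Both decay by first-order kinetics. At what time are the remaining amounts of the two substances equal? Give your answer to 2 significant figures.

Set 768·(1/2)^(t/10.2) = 371·(1/2)^(t/27).
Taking log₂: log₂(768/371) = t·(1/10.2 − 1/27).
log₂(2.0701) = 1.0497; 1/10.2 − 1/27 = 0.061002.
t = 1.0497 / 0.061002 ≈ 17.207 hours.

17 hours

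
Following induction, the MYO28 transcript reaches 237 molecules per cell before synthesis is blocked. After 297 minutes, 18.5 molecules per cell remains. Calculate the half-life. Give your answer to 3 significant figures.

A/A₀ = 18.5/237 ≈ 0.078059.
n = log₂(12.811) ≈ 3.6793 half-lives elapsed in 297 minutes.
t½ = 297/3.6793 ≈ 80.722 minutes.

80.7 minutes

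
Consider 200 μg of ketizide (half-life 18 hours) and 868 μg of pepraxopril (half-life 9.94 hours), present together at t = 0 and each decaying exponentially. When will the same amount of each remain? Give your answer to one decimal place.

47.0 hours

Set 200·(1/2)^(t/18) = 868·(1/2)^(t/9.94).
Taking log₂: log₂(200/868) = t·(1/18 − 1/9.94).
log₂(0.23041) = -2.1177; 1/18 − 1/9.94 = -0.045048.
t = -2.1177 / -0.045048 ≈ 47.01 hours.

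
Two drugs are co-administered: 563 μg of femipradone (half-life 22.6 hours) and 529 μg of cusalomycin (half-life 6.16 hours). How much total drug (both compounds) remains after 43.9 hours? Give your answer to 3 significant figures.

femipradone: 563 × (1/2)^(43.9/22.6) = 563 × (1/2)^1.9425 ≈ 146.48 μg.
cusalomycin: 529 × (1/2)^(43.9/6.16) = 529 × (1/2)^7.1266 ≈ 3.7855 μg.
Total = 146.48 + 3.7855 ≈ 150.26 μg.

150 μg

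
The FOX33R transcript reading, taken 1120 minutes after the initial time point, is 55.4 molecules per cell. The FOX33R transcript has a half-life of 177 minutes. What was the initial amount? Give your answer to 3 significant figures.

4450 molecules per cell

Number of half-lives elapsed: n = 1120/177 ≈ 6.3277.
A₀ = A × 2^n = 55.4 × 2^6.3277 = 55.4 × 80.32 ≈ 4449.7 molecules per cell.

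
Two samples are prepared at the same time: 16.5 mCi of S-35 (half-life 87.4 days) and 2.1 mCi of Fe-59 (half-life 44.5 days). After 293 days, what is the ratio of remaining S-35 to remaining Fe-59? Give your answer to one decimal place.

S-35: 16.5 × (1/2)^(293/87.4) = 16.5 × (1/2)^3.3524 ≈ 1.6155 mCi.
Fe-59: 2.1 × (1/2)^(293/44.5) = 2.1 × (1/2)^6.5843 ≈ 0.021886 mCi.
Ratio ≈ 1.6155 / 0.021886 ≈ 73.817.

73.8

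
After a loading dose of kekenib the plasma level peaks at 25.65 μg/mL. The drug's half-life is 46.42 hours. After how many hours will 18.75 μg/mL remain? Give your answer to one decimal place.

21.0 hours

Fraction remaining = 18.75/25.65 ≈ 0.73099.
n = log₂(25.65/18.75) = ln(1.368)/ln 2 ≈ 0.45207 half-lives.
t = n × t½ = 0.45207 × 46.42 ≈ 20.985 hours.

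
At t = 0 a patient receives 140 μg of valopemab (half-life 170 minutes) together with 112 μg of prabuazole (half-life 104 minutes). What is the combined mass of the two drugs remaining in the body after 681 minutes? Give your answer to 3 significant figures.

9.91 μg

valopemab: 140 × (1/2)^(681/170) = 140 × (1/2)^4.0059 ≈ 8.7144 μg.
prabuazole: 112 × (1/2)^(681/104) = 112 × (1/2)^6.5481 ≈ 1.1969 μg.
Total = 8.7144 + 1.1969 ≈ 9.9113 μg.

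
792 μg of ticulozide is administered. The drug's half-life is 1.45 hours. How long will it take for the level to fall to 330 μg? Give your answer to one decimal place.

Fraction remaining = 330/792 ≈ 0.41667.
n = log₂(792/330) = ln(2.4)/ln 2 ≈ 1.263 half-lives.
t = n × t½ = 1.263 × 1.45 ≈ 1.8314 hours.

1.8 hours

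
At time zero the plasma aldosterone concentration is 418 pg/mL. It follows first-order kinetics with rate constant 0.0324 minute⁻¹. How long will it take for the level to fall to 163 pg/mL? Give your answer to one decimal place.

29.1 minutes

t½ = ln 2 / λ = 0.69315 / 0.0324 ≈ 21.393 minutes.
Fraction remaining = 163/418 ≈ 0.38995.
n = log₂(418/163) = ln(2.5644)/ln 2 ≈ 1.3586 half-lives.
t = n × t½ = 1.3586 × 21.393 ≈ 29.066 minutes.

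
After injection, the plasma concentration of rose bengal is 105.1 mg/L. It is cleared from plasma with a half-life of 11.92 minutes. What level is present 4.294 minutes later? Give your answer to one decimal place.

Number of half-lives: n = 4.294/11.92 ≈ 0.36023.
Remaining = 105.1 × (1/2)^0.36023 = 105.1 × 0.77904 ≈ 81.877 mg/L.

81.9 mg/L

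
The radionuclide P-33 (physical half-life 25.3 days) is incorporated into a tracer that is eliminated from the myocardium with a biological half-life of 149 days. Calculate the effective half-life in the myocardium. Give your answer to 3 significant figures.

21.6 days

1/t_eff = 1/t_phys + 1/t_biol = 1/25.3 + 1/149 = 0.046237 per day.
t_eff = 25.3 × 149 / (25.3 + 149) ≈ 21.628 days.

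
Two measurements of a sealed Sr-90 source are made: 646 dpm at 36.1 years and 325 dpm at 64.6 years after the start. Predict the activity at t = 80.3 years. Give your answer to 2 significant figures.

220 dpm

Over Δt = 64.6 − 36.1 = 28.5 years, the level fell by a factor of 646/325 ≈ 1.9877.
n = log₂(1.9877) ≈ 0.99109 half-lives, so t½ = 28.5/0.99109 ≈ 28.756 years.
From t = 64.6 to t = 80.3: 325 × (1/2)^((80.3−64.6)/28.756) ≈ 222.6 dpm.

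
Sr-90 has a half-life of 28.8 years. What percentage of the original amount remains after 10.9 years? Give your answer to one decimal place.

76.9%

n = 10.9/28.8 ≈ 0.37847 half-lives.
Fraction remaining = (1/2)^0.37847 ≈ 0.76925, i.e. 76.925%.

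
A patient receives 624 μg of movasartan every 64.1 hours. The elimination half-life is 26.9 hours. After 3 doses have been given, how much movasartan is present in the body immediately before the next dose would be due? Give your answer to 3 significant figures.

The 3 doses were given 192.3, 128.2, 64.1 hours ago.
Total = 624·(1/2)^(192.3/26.9) + 624·(1/2)^(128.2/26.9) + 624·(1/2)^(64.1/26.9)
      = 4.3976 + 22.937 + 119.64 ≈ 146.97 μg.

147 μg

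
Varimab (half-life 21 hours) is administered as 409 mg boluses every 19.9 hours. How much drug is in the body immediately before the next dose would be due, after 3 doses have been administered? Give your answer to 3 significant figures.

379 mg

The 3 doses were given 59.7, 39.8, 19.9 hours ago.
Total = 409·(1/2)^(59.7/21) + 409·(1/2)^(39.8/21) + 409·(1/2)^(19.9/21)
      = 57.008 + 109.95 + 212.06 ≈ 379.02 mg.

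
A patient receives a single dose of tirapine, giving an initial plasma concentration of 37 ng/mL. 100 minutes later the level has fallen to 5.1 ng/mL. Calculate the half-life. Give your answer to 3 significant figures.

A/A₀ = 5.1/37 ≈ 0.13784.
n = log₂(7.2549) ≈ 2.859 half-lives elapsed in 100 minutes.
t½ = 100/2.859 ≈ 34.978 minutes.

35.0 minutes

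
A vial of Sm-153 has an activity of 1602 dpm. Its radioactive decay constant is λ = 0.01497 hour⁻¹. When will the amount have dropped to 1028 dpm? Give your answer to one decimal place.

t½ = ln 2 / λ = 0.69315 / 0.01497 ≈ 46.302 hours.
Fraction remaining = 1028/1602 ≈ 0.6417.
n = log₂(1602/1028) = ln(1.5584)/ln 2 ≈ 0.64003 half-lives.
t = n × t½ = 0.64003 × 46.302 ≈ 29.635 hours.

29.6 hours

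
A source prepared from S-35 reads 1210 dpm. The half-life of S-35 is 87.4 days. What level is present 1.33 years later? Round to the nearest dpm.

Convert the elapsed time: 1.33 years = 485.45 days.
Number of half-lives: n = 485.45/87.4 ≈ 5.5543.
Remaining = 1210 × (1/2)^5.5543 = 1210 × 0.02128 ≈ 25.749 dpm.

26 dpm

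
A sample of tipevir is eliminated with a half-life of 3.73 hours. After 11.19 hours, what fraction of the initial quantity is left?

n = 11.19/3.73 ≈ 3 half-lives.
Fraction remaining = (1/2)^3 ≈ 0.125.

0.125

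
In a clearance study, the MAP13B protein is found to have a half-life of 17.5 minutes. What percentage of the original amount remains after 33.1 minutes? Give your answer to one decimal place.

27.0%

n = 33.1/17.5 ≈ 1.8914 half-lives.
Fraction remaining = (1/2)^1.8914 ≈ 0.26954, i.e. 26.954%.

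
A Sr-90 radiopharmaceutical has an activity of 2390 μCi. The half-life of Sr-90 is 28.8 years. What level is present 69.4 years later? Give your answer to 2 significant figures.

450 μCi

Number of half-lives: n = 69.4/28.8 ≈ 2.4097.
Remaining = 2390 × (1/2)^2.4097 = 2390 × 0.18819 ≈ 449.78 μCi.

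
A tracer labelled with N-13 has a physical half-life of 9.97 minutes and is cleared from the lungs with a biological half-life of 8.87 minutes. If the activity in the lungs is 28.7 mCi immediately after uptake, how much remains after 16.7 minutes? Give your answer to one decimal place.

2.4 mCi

1/t_eff = 1/t_phys + 1/t_biol = 1/9.97 + 1/8.87 = 0.21304 per minute.
t_eff = 9.97 × 8.87 / (9.97 + 8.87) ≈ 4.6939 minutes.
Remaining = 28.7 × (1/2)^(16.7/4.6939) = 28.7 × (1/2)^3.5578 ≈ 2.4372 mCi.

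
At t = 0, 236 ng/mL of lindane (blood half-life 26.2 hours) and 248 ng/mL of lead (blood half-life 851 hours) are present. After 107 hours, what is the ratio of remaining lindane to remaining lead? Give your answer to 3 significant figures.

lindane: 236 × (1/2)^(107/26.2) = 236 × (1/2)^4.084 ≈ 13.916 ng/mL.
lead: 248 × (1/2)^(107/851) = 248 × (1/2)^0.12573 ≈ 227.3 ng/mL.
Ratio ≈ 13.916 / 227.3 ≈ 0.061223.

0.0612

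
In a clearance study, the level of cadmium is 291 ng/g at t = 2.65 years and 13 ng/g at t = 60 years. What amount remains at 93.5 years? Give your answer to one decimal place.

Over Δt = 60 − 2.65 = 57.35 years, the level fell by a factor of 291/13 ≈ 22.385.
n = log₂(22.385) ≈ 4.4844 half-lives, so t½ = 57.35/4.4844 ≈ 12.789 years.
From t = 60 to t = 93.5: 13 × (1/2)^((93.5−60)/12.789) ≈ 2.1154 ng/g.

2.1 ng/g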